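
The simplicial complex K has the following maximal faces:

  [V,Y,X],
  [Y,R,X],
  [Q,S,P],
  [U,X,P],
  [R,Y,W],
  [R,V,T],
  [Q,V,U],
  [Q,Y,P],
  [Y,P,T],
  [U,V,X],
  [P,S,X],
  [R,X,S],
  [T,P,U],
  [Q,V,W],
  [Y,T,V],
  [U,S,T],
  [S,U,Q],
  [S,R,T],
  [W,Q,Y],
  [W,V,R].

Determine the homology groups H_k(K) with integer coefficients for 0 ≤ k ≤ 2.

K has 10 vertices, 30 edges, 20 triangles.
rank ∂_0 = 0, rank ∂_1 = 9 ⇒ b_0 = 10 − 0 − 9 = 1; all invariant factors of ∂_1 are 1 so no torsion. So H_0 = Z.
rank ∂_1 = 9, rank ∂_2 = 20 ⇒ b_1 = 30 − 9 − 20 = 1; ∂_2 has invariant factor(s) [2] giving torsion. So H_1 = Z ⊕ Z/2.
rank ∂_2 = 20, rank ∂_3 = 0 ⇒ b_2 = 20 − 20 − 0 = 0. So H_2 = 0.

H_0 ≅ Z,  H_1 ≅ Z ⊕ Z/2,  H_2 = 0.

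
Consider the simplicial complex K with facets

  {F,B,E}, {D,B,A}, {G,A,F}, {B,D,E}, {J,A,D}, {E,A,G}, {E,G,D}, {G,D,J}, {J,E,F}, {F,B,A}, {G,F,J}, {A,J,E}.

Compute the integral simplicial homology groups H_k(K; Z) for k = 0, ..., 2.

We work with the vertex ordering A < B < D < E < F < G < J. The simplices of K, each written with vertices in increasing order, are:

  0-simplices (7): A, B, D, E, F, G, J
  1-simplices (18): AB, AD, AE, AF, AG, AJ, BD, BE, BF, DE, DG, DJ, EF, EG, EJ, FG, FJ, GJ
  2-simplices (12): ABD, ABF, ADJ, AEG, AEJ, AFG, BDE, BEF, DEG, DGJ, EFJ, FGJ

Hence C_0 ≅ Z^7, C_1 ≅ Z^18, C_2 ≅ Z^12.

Boundary ∂_1: C_1 → C_0 maps an edge to its endpoints' difference, ∂[p,q] = q − p.
The resulting 7×18 matrix has rank 6, and its Smith normal form has invariant factors (1,1,1,1,1,1).

∂_2: C_2 → C_1 sends each 2-simplex [p,q,r] to [q,r] − [p,r] + [p,q]. For instance
  ∂ABF = BF − AF + AB,
  ∂AEJ = EJ − AJ + AE.
The 18×12 boundary matrix has rank 12 and Smith normal form diag(1,1,1,1,1,1,1,1,1,1,1,2).

Reading off H_k = ker ∂_k / im ∂_{k+1}:

  H_0: rank C_0 − rank ∂_1 = 7 − 6 = 1, and the invariant factors of ∂_1 are all 1, so H_0 = Z.
  H_1: rank ker ∂_1 − rank ∂_2 = (18 − 6) − 12 = 0, and ∂_2 has invariant factor 2 > 1, so H_1 = Z/2.
  H_2: rank ker ∂_2 − rank ∂_3 = (12 − 12) − 0 = 0, and there is no ∂_3, so H_2 = 0.

(K is a triangulation of the real projective plane RP^2.)

H_0 = Z,  H_1 = Z/2,  H_2 = 0.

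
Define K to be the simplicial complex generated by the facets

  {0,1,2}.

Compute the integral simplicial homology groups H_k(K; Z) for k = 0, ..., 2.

Fix the vertex order 0 < 1 < 2 and write every simplex with vertices in increasing order. Then dim K = 2 and the simplices of K are:

  0-simplices (3): [0], [1], [2]
  1-simplices (3): [0,1], [0,2], [1,2]
  2-simplices (1): [0,1,2]

Hence C_0 ≅ Z^3, C_1 ≅ Z^3, C_2 ≅ Z^1.

∂_1: C_1 → C_0 maps an edge to its endpoints' difference, ∂[p,q] = q − p.
This gives a 3×3 integer matrix of rank 2; reducing to Smith normal form yields diagonal entries (1,1).

∂_2: C_2 → C_1 acts by ∂[p,q,r] = [q,r] − [p,r] + [p,q]. For instance
  ∂[0,1,2] = [1,2] − [0,2] + [0,1].
The resulting 3×1 matrix has rank 1, and its Smith normal form has invariant factors (1).

Reading off H_k = ker ∂_k / im ∂_{k+1}:

  H_0: rank C_0 − rank ∂_1 = 3 − 2 = 1, and the invariant factors of ∂_1 are all 1, so H_0 = Z.
  H_1: rank ker ∂_1 − rank ∂_2 = (3 − 2) − 1 = 0, and the invariant factors of ∂_2 are all 1, so H_1 = 0.
  H_2: rank ker ∂_2 − rank ∂_3 = (1 − 1) − 0 = 0, and there is no ∂_3, so H_2 = 0.

H_0 ≅ Z,  H_1 = 0,  H_2 = 0.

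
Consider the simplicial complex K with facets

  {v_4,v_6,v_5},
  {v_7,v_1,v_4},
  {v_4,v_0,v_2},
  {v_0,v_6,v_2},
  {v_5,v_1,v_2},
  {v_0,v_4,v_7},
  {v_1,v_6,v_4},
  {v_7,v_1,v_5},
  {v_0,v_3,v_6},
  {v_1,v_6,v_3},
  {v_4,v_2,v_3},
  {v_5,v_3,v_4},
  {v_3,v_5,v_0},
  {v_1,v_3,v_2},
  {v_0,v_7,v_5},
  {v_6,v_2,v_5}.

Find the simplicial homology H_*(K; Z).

H_0 = Z,  H_1 = Z^2,  H_2 = Z.

Take the total order v_0 < v_1 < v_2 < v_3 < v_4 < v_5 < v_6 < v_7 on the vertex set. Then K (dimension 2) consists of the simplices:

  0-simplices (8): [v_0], [v_1], [v_2], [v_3], [v_4], [v_5], [v_6], [v_7]
  1-simplices (24): (24 of them)
  2-simplices (16): (16 of them)

Hence C_0 ≅ Z^8, C_1 ≅ Z^24, C_2 ≅ Z^16.

∂_1: C_1 → C_0 sends each edge [p,q] (with p < q) to q − p. For instance
  ∂[v_0,v_3] = [v_3] − [v_0].
This gives a 8×24 integer matrix of rank 7; reducing to Smith normal form yields diagonal entries (1,1,1,1,1,1,1).

∂_2: C_2 → C_1 acts by ∂[p,q,r] = [q,r] − [p,r] + [p,q]. For instance
  ∂[v_0,v_2,v_6] = [v_2,v_6] − [v_0,v_6] + [v_0,v_2],
  ∂[v_1,v_2,v_3] = [v_2,v_3] − [v_1,v_3] + [v_1,v_2].
As a 24×16 matrix over Z this has rank 15, with invariant factors (1,1,1,1,1,1,1,1,1,1,1,1,1,1,1).

From H_k ≅ ker(∂_k) / im(∂_{k+1}) we obtain:

  H_0: rank C_0 − rank ∂_1 = 8 − 7 = 1, and the invariant factors of ∂_1 are all 1, so H_0 ≅ Z.
  H_1: rank ker ∂_1 − rank ∂_2 = (24 − 7) − 15 = 2, and the invariant factors of ∂_2 are all 1, so H_1 ≅ Z^2.
  H_2: rank ker ∂_2 − rank ∂_3 = (16 − 15) − 0 = 1, and there is no ∂_3, so H_2 ≅ Z.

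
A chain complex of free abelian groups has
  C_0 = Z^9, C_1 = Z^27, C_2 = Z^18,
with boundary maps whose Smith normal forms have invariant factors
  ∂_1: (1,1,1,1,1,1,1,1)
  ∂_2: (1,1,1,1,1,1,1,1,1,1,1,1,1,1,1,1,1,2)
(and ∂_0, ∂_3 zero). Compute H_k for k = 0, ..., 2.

H_0 = Z,  H_1 = Z ⊕ Z/2Z,  H_2 = 0.

H_0: b_0 = 9 − 0 − 8 = 1; torsion from ∂_1 factors > 1: none. So H_0 = Z.
H_1: b_1 = 27 − 8 − 18 = 1; torsion from ∂_2 factors > 1: [2]. So H_1 = Z ⊕ Z/2Z.
H_2: b_2 = 18 − 18 − 0 = 0; torsion from ∂_3 factors > 1: none. So H_2 = 0.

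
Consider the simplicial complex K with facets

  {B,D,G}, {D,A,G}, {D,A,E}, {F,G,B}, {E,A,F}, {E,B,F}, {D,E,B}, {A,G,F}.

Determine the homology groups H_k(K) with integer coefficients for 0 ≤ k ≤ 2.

H_0 ≅ Z,  H_1 = 0,  H_2 ≅ Z.

We work with the vertex ordering A < B < D < E < F < G. The simplices of K, each written with vertices in increasing order, are:

  0-simplices (6): A, B, D, E, F, G
  1-simplices (12): AD, AE, AF, AG, BD, BE, BF, BG, DE, DG, EF, FG
  2-simplices (8): ADE, ADG, AEF, AFG, BDE, BDG, BEF, BFG

so the chain groups are C_0 ≅ Z^6, C_1 ≅ Z^12, C_2 ≅ Z^8.

Boundary ∂_1: C_1 → C_0 sends each edge [p,q] (with p < q) to q − p.
This gives a 6×12 integer matrix of rank 5; reducing to Smith normal form yields diagonal entries (1,1,1,1,1).

The boundary map ∂_2: C_2 → C_1 maps a triangle to the signed sum of its edges. For instance
  ∂ADE = DE − AE + AD,
  ∂BDE = DE − BE + BD.
As a 12×8 matrix over Z this has rank 7, with invariant factors (1,1,1,1,1,1,1).

Computing H_k = (kernel of ∂_k) / (image of ∂_{k+1}):

  H_0: rank C_0 − rank ∂_1 = 6 − 5 = 1, and the invariant factors of ∂_1 are all 1, so H_0 ≅ Z.
  H_1: rank ker ∂_1 − rank ∂_2 = (12 − 5) − 7 = 0, and the invariant factors of ∂_2 are all 1, so H_1 ≅ 0.
  H_2: rank ker ∂_2 − rank ∂_3 = (8 − 7) − 0 = 1, and there is no ∂_3, so H_2 ≅ Z.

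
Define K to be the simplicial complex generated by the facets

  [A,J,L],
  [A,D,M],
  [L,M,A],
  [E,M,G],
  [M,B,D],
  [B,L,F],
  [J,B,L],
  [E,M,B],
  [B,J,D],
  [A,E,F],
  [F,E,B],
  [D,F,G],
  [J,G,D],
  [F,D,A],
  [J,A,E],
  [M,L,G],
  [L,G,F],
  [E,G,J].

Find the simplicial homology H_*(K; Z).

Take the total order A < B < D < E < F < G < J < L < M on the vertex set. Then K (dimension 2) consists of the simplices:

  0-simplices (9): A, B, D, E, F, G, J, L, M
  1-simplices (27): AD, AE, AF, AJ, AL, AM, BD, BE, BF, BJ, BL, BM, DF, DG, DJ, DM, EF, EG, EJ, EM, FG, FL, GJ, GL, GM, JL, LM
  2-simplices (18): ADF, ADM, AEF, AEJ, AJL, ALM, BDJ, BDM, BEF, BEM, BFL, BJL, DFG, DGJ, EGJ, EGM, FGL, GLM

giving chain groups C_0 ≅ Z^9, C_1 ≅ Z^27, C_2 ≅ Z^18.

The boundary map ∂_1: C_1 → C_0 maps an edge to its endpoints' difference, ∂[p,q] = q − p.
The 9×27 boundary matrix has rank 8 and Smith normal form diag(1,1,1,1,1,1,1,1).

∂_2: C_2 → C_1 acts by ∂[p,q,r] = [q,r] − [p,r] + [p,q]. For instance
  ∂BEM = EM − BM + BE,
  ∂EGM = GM − EM + EG.
As a 27×18 matrix over Z this has rank 17, with invariant factors (1,1,1,1,1,1,1,1,1,1,1,1,1,1,1,1,1).

Now H_k = ker ∂_k / im ∂_{k+1}, so:

  H_0: rank C_0 − rank ∂_1 = 9 − 8 = 1, and the invariant factors of ∂_1 are all 1, so H_0 ≅ Z.
  H_1: rank ker ∂_1 − rank ∂_2 = (27 − 8) − 17 = 2, and the invariant factors of ∂_2 are all 1, so H_1 ≅ Z^2.
  H_2: rank ker ∂_2 − rank ∂_3 = (18 − 17) − 0 = 1, and there is no ∂_3, so H_2 ≅ Z.

(K is a triangulation of the torus T^2.)

H_0 = Z,  H_1 = Z^2,  H_2 = Z.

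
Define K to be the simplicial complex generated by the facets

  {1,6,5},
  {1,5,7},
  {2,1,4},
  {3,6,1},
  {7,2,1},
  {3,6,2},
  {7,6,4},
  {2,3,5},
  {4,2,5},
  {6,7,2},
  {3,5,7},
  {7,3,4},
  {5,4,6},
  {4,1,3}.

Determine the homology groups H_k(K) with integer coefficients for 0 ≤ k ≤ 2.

H_0 ≅ Z,  H_1 ≅ Z^2,  H_2 ≅ Z.

Order the vertices as 1 < 2 < 3 < 4 < 5 < 6 < 7. Listing each simplex with vertices in this order, K has dimension 2 with simplices:

  0-simplices (7): [1], [2], [3], [4], [5], [6], [7]
  1-simplices (21): [1,2], [1,3], [1,4], [1,5], [1,6], [1,7], [2,3], [2,4], [2,5], [2,6], [2,7], [3,4], [3,5], [3,6], [3,7], [4,5], [4,6], [4,7], [5,6], [5,7], [6,7]
  2-simplices (14): [1,2,4], [1,2,7], [1,3,4], [1,3,6], [1,5,6], [1,5,7], [2,3,5], [2,3,6], [2,4,5], [2,6,7], [3,4,7], [3,5,7], [4,5,6], [4,6,7]

so the chain groups are C_0 ≅ Z^7, C_1 ≅ Z^21, C_2 ≅ Z^14.

The boundary map ∂_1: C_1 → C_0 sends each edge [p,q] (with p < q) to q − p. For instance
  ∂[1,3] = [3] − [1].
This gives a 7×21 integer matrix of rank 6; reducing to Smith normal form yields diagonal entries (1,1,1,1,1,1).

∂_2: C_2 → C_1 acts by ∂[p,q,r] = [q,r] − [p,r] + [p,q]. For instance
  ∂[3,5,7] = [5,7] − [3,7] + [3,5],
  ∂[4,6,7] = [6,7] − [4,7] + [4,6].
This gives a 21×14 integer matrix of rank 13; reducing to Smith normal form yields diagonal entries (1,1,1,1,1,1,1,1,1,1,1,1,1).

From H_k ≅ ker(∂_k) / im(∂_{k+1}) we obtain:

  H_0: rank C_0 − rank ∂_1 = 7 − 6 = 1, and the invariant factors of ∂_1 are all 1, so H_0 ≅ Z.
  H_1: rank ker ∂_1 − rank ∂_2 = (21 − 6) − 13 = 2, and the invariant factors of ∂_2 are all 1, so H_1 ≅ Z^2.
  H_2: rank ker ∂_2 − rank ∂_3 = (14 − 13) − 0 = 1, and there is no ∂_3, so H_2 ≅ Z.

As a check, the Euler characteristic is 7 − 21 + 14 = 0, which agrees with 1 − 2 + 1 = 0.
(K is a triangulation of the torus T^2.)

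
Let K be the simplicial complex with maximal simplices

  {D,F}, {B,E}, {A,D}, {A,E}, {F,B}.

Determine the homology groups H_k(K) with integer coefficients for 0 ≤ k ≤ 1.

Order the vertices as A < B < D < E < F. Listing each simplex with vertices in this order, K has dimension 1 with simplices:

  0-simplices (5): A, B, D, E, F
  1-simplices (5): AD, AE, BE, BF, DF

so the chain groups are C_0 ≅ Z^5, C_1 ≅ Z^5.

The boundary map ∂_1: C_1 → C_0 sends each edge [p,q] (with p < q) to q − p. For instance
  ∂BF = F − B.
As a 5×5 matrix over Z this has rank 4, with invariant factors (1,1,1,1).

Computing H_k = (kernel of ∂_k) / (image of ∂_{k+1}):

  H_0: rank C_0 − rank ∂_1 = 5 − 4 = 1, and the invariant factors of ∂_1 are all 1, so H_0 = Z.
  H_1: rank ker ∂_1 − rank ∂_2 = (5 − 4) − 0 = 1, and there is no ∂_2, so H_1 = Z.

H_0 ≅ Z,  H_1 ≅ Z.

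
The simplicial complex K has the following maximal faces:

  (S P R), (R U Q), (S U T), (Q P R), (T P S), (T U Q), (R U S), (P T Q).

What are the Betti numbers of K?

We work with the vertex ordering P < Q < R < S < T < U. The simplices of K, each written with vertices in increasing order, are:

  0-simplices (6): P, Q, R, S, T, U
  1-simplices (12): PQ, PR, PS, PT, QR, QT, QU, RS, RU, ST, SU, TU
  2-simplices (8): PQR, PQT, PRS, PST, QRU, QTU, RSU, STU

Hence C_0 ≅ Z^6, C_1 ≅ Z^12, C_2 ≅ Z^8.

∂_1: C_1 → C_0 is given by ∂[p,q] = [q] − [p].
The resulting 6×12 matrix has rank 5, and its Smith normal form has invariant factors (1,1,1,1,1).

The boundary map ∂_2: C_2 → C_1 maps a triangle to the signed sum of its edges. For instance
  ∂RSU = SU − RU + RS,
  ∂STU = TU − SU + ST.
As a 12×8 matrix over Z this has rank 7, with invariant factors (1,1,1,1,1,1,1).

From H_k ≅ ker(∂_k) / im(∂_{k+1}) we obtain:

  H_0: rank C_0 − rank ∂_1 = 6 − 5 = 1, and the invariant factors of ∂_1 are all 1, so H_0 ≅ Z.
  H_1: rank ker ∂_1 − rank ∂_2 = (12 − 5) − 7 = 0, and the invariant factors of ∂_2 are all 1, so H_1 ≅ 0.
  H_2: rank ker ∂_2 − rank ∂_3 = (8 − 7) − 0 = 1, and there is no ∂_3, so H_2 ≅ Z.

Hence the Betti numbers are b_0 = 1, b_1 = 0, b_2 = 1.

b_0 = 1, b_1 = 0, b_2 = 1.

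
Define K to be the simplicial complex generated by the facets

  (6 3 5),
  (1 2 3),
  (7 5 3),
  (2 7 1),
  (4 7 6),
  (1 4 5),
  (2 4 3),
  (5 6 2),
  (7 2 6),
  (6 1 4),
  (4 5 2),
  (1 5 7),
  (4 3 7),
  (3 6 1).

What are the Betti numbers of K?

Take the total order 1 < 2 < 3 < 4 < 5 < 6 < 7 on the vertex set. Then K (dimension 2) consists of the simplices:

  0-simplices (7): [1], [2], [3], [4], [5], [6], [7]
  1-simplices (21): [1,2], [1,3], [1,4], [1,5], [1,6], [1,7], [2,3], [2,4], [2,5], [2,6], [2,7], [3,4], [3,5], [3,6], [3,7], [4,5], [4,6], [4,7], [5,6], [5,7], [6,7]
  2-simplices (14): [1,2,3], [1,2,7], [1,3,6], [1,4,5], [1,4,6], [1,5,7], [2,3,4], [2,4,5], [2,5,6], [2,6,7], [3,4,7], [3,5,6], [3,5,7], [4,6,7]

Hence C_0 ≅ Z^7, C_1 ≅ Z^21, C_2 ≅ Z^14.

∂_1: C_1 → C_0 maps an edge to its endpoints' difference, ∂[p,q] = q − p. For instance
  ∂[2,5] = [5] − [2].
This gives a 7×21 integer matrix of rank 6; reducing to Smith normal form yields diagonal entries (1,1,1,1,1,1).

Boundary ∂_2: C_2 → C_1 acts by ∂[p,q,r] = [q,r] − [p,r] + [p,q]. For instance
  ∂[3,5,7] = [5,7] − [3,7] + [3,5],
  ∂[1,4,6] = [4,6] − [1,6] + [1,4].
The 21×14 boundary matrix has rank 13 and Smith normal form diag(1,1,1,1,1,1,1,1,1,1,1,1,1).

Computing H_k = (kernel of ∂_k) / (image of ∂_{k+1}):

  H_0: rank C_0 − rank ∂_1 = 7 − 6 = 1, and the invariant factors of ∂_1 are all 1, so H_0 = Z.
  H_1: rank ker ∂_1 − rank ∂_2 = (21 − 6) − 13 = 2, and the invariant factors of ∂_2 are all 1, so H_1 = Z^2.
  H_2: rank ker ∂_2 − rank ∂_3 = (14 − 13) − 0 = 1, and there is no ∂_3, so H_2 = Z.

As a check, the Euler characteristic is 7 − 21 + 14 = 0, which agrees with 1 − 2 + 1 = 0.
(K is a triangulation of the torus T^2.)

Hence the Betti numbers are b_0 = 1, b_1 = 2, b_2 = 1.

b_0 = 1, b_1 = 2, b_2 = 1.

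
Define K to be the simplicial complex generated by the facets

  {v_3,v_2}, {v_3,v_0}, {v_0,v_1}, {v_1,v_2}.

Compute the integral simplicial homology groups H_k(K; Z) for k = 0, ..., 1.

H_0 ≅ Z,  H_1 ≅ Z.

Fix the vertex order v_0 < v_1 < v_2 < v_3 and write every simplex with vertices in increasing order. Then dim K = 1 and the simplices of K are:

  0-simplices (4): [v_0], [v_1], [v_2], [v_3]
  1-simplices (4): [v_0,v_1], [v_0,v_3], [v_1,v_2], [v_2,v_3]

so the chain groups are C_0 ≅ Z^4, C_1 ≅ Z^4.

Boundary ∂_1: C_1 → C_0 is given by ∂[p,q] = [q] − [p]. For instance
  ∂[v_0,v_1] = [v_1] − [v_0].
This gives a 4×4 integer matrix of rank 3; reducing to Smith normal form yields diagonal entries (1,1,1).

From H_k ≅ ker(∂_k) / im(∂_{k+1}) we obtain:

  H_0: rank C_0 − rank ∂_1 = 4 − 3 = 1, and the invariant factors of ∂_1 are all 1, so H_0 ≅ Z.
  H_1: rank ker ∂_1 − rank ∂_2 = (4 − 3) − 0 = 1, and there is no ∂_2, so H_1 ≅ Z.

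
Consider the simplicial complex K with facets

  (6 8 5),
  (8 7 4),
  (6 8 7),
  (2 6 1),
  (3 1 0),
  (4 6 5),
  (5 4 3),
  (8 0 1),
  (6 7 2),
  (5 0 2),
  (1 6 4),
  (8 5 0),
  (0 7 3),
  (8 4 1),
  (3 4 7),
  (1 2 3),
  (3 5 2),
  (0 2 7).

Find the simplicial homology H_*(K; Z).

Fix the vertex order 0 < 1 < 2 < 3 < 4 < 5 < 6 < 7 < 8 and write every simplex with vertices in increasing order. Then dim K = 2 and the simplices of K are:

  0-simplices (9): [0], [1], [2], [3], [4], [5], [6], [7], [8]
  1-simplices (27): (27 of them)
  2-simplices (18): [0,1,3], [0,1,8], [0,2,5], [0,2,7], [0,3,7], [0,5,8], [1,2,3], [1,2,6], [1,4,6], [1,4,8], [2,3,5], [2,6,7], [3,4,5], [3,4,7], [4,5,6], [4,7,8], [5,6,8], [6,7,8]

giving chain groups C_0 ≅ Z^9, C_1 ≅ Z^27, C_2 ≅ Z^18.

∂_1: C_1 → C_0 sends each edge [p,q] (with p < q) to q − p.
This gives a 9×27 integer matrix of rank 8; reducing to Smith normal form yields diagonal entries (1,1,1,1,1,1,1,1).

The boundary map ∂_2: C_2 → C_1 acts by ∂[p,q,r] = [q,r] − [p,r] + [p,q]. For instance
  ∂[1,4,6] = [4,6] − [1,6] + [1,4],
  ∂[2,3,5] = [3,5] − [2,5] + [2,3].
This gives a 27×18 integer matrix of rank 18; reducing to Smith normal form yields diagonal entries (1,1,1,1,1,1,1,1,1,1,1,1,1,1,1,1,1,2).

Reading off H_k = ker ∂_k / im ∂_{k+1}:

  H_0: rank C_0 − rank ∂_1 = 9 − 8 = 1, and the invariant factors of ∂_1 are all 1, so H_0 ≅ Z.
  H_1: rank ker ∂_1 − rank ∂_2 = (27 − 8) − 18 = 1, and ∂_2 has invariant factor 2 > 1, so H_1 ≅ Z ⊕ Z/2.
  H_2: rank ker ∂_2 − rank ∂_3 = (18 − 18) − 0 = 0, and there is no ∂_3, so H_2 ≅ 0.

H_0 = Z,  H_1 = Z ⊕ Z/2,  H_2 = 0.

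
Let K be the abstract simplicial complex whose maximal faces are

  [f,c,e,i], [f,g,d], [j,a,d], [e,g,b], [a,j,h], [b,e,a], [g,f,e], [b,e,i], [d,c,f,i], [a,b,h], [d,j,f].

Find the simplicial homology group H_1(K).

H_1 = Z.

Fix the vertex order a < b < c < d < e < f < g < h < i < j and write every simplex with vertices in increasing order. Then dim K = 3 and the simplices of K are:

  0-simplices (10): a, b, c, d, e, f, g, h, i, j
  1-simplices (24): ab, ad, ae, ah, aj, be, bg, bh, bi, cd, ce, cf, ci, df, dg, di, dj, ef, eg, ei, fg, fi, fj, hj
  2-simplices (16): abe, abh, adj, ahj, beg, bei, cdf, cdi, cef, cei, cfi, dfg, dfi, dfj, efg, efi
  3-simplices (2): cdfi, cefi

Hence C_0 ≅ Z^10, C_1 ≅ Z^24, C_2 ≅ Z^16, C_3 ≅ Z^2.

The boundary map ∂_1: C_1 → C_0 is given by ∂[p,q] = [q] − [p]. For instance
  ∂dj = j − d.
As a 10×24 matrix over Z this has rank 9, with invariant factors (1,1,1,1,1,1,1,1,1).

Boundary ∂_2: C_2 → C_1 maps a triangle to the signed sum of its edges. For instance
  ∂abh = bh − ah + ab,
  ∂dfj = fj − dj + df.
The resulting 24×16 matrix has rank 14, and its Smith normal form has invariant factors (1,1,1,1,1,1,1,1,1,1,1,1,1,1).

∂_3: C_3 → C_2 sends each 3-simplex σ to the alternating sum Σ_i (−1)^i (σ with its i-th vertex removed). For instance
  ∂cefi = efi − cfi + cei − cef,
  ∂cdfi = dfi − cfi + cdi − cdf.
This gives a 16×2 integer matrix of rank 2; reducing to Smith normal form yields diagonal entries (1,1).

From H_k ≅ ker(∂_k) / im(∂_{k+1}) we obtain:

  H_1: rank ker ∂_1 − rank ∂_2 = (24 − 9) − 14 = 1, and the invariant factors of ∂_2 are all 1, so H_1 ≅ Z.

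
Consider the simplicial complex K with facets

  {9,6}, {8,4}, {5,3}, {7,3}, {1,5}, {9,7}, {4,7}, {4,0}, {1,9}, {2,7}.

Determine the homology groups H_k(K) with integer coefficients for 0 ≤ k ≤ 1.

H_0 ≅ Z,  H_1 ≅ Z.

We work with the vertex ordering 0 < 1 < 2 < 3 < 4 < 5 < 6 < 7 < 8 < 9. The simplices of K, each written with vertices in increasing order, are:

  0-simplices (10): [0], [1], [2], [3], [4], [5], [6], [7], [8], [9]
  1-simplices (10): [0,4], [1,5], [1,9], [2,7], [3,5], [3,7], [4,7], [4,8], [6,9], [7,9]

Hence C_0 ≅ Z^10, C_1 ≅ Z^10.

∂_1: C_1 → C_0 is given by ∂[p,q] = [q] − [p].
As a 10×10 matrix over Z this has rank 9, with invariant factors (1,1,1,1,1,1,1,1,1).

Computing H_k = (kernel of ∂_k) / (image of ∂_{k+1}):

  H_0: rank C_0 − rank ∂_1 = 10 − 9 = 1, and the invariant factors of ∂_1 are all 1, so H_0 = Z.
  H_1: rank ker ∂_1 − rank ∂_2 = (10 − 9) − 0 = 1, and there is no ∂_2, so H_1 = Z.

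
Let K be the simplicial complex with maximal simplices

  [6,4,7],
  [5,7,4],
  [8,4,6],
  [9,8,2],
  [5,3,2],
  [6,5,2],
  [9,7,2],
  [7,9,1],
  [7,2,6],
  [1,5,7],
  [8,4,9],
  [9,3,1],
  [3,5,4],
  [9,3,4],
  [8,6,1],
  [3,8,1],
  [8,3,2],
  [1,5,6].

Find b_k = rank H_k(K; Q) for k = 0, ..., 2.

b_0 = 1, b_1 = 1, b_2 = 0.

Order the vertices as 1 < 2 < 3 < 4 < 5 < 6 < 7 < 8 < 9. Listing each simplex with vertices in this order, K has dimension 2 with simplices:

  0-simplices (9): [1], [2], [3], [4], [5], [6], [7], [8], [9]
  1-simplices (27): (27 of them)
  2-simplices (18): [1,3,8], [1,3,9], [1,5,6], [1,5,7], [1,6,8], [1,7,9], [2,3,5], [2,3,8], [2,5,6], [2,6,7], [2,7,9], [2,8,9], [3,4,5], [3,4,9], [4,5,7], [4,6,7], [4,6,8], [4,8,9]

Hence C_0 ≅ Z^9, C_1 ≅ Z^27, C_2 ≅ Z^18.

∂_1: C_1 → C_0 sends each edge [p,q] (with p < q) to q − p.
As a 9×27 matrix over Z this has rank 8, with invariant factors (1,1,1,1,1,1,1,1).

The boundary map ∂_2: C_2 → C_1 sends each 2-simplex [p,q,r] to [q,r] − [p,r] + [p,q]. For instance
  ∂[4,6,7] = [6,7] − [4,7] + [4,6],
  ∂[2,3,8] = [3,8] − [2,8] + [2,3].
The resulting 27×18 matrix has rank 18, and its Smith normal form has invariant factors (1,1,1,1,1,1,1,1,1,1,1,1,1,1,1,1,1,2).

From H_k ≅ ker(∂_k) / im(∂_{k+1}) we obtain:

  H_0: rank C_0 − rank ∂_1 = 9 − 8 = 1, and the invariant factors of ∂_1 are all 1, so H_0 ≅ Z.
  H_1: rank ker ∂_1 − rank ∂_2 = (27 − 8) − 18 = 1, and ∂_2 has invariant factor 2 > 1, so H_1 ≅ Z ⊕ Z/2.
  H_2: rank ker ∂_2 − rank ∂_3 = (18 − 18) − 0 = 0, and there is no ∂_3, so H_2 ≅ 0.

Hence the Betti numbers are b_0 = 1, b_1 = 1, b_2 = 0.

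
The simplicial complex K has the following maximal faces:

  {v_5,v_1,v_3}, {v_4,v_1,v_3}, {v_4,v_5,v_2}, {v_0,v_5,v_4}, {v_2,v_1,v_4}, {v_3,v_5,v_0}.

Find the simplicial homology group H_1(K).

Take the total order v_0 < v_1 < v_2 < v_3 < v_4 < v_5 on the vertex set. Then K (dimension 2) consists of the simplices:

  0-simplices (6): [v_0], [v_1], [v_2], [v_3], [v_4], [v_5]
  1-simplices (12): [v_0,v_3], [v_0,v_4], [v_0,v_5], [v_1,v_2], [v_1,v_3], [v_1,v_4], [v_1,v_5], [v_2,v_4], [v_2,v_5], [v_3,v_4], [v_3,v_5], [v_4,v_5]
  2-simplices (6): [v_0,v_3,v_5], [v_0,v_4,v_5], [v_1,v_2,v_4], [v_1,v_3,v_4], [v_1,v_3,v_5], [v_2,v_4,v_5]

so the chain groups are C_0 ≅ Z^6, C_1 ≅ Z^12, C_2 ≅ Z^6.

∂_1: C_1 → C_0 maps an edge to its endpoints' difference, ∂[p,q] = q − p.
The resulting 6×12 matrix has rank 5, and its Smith normal form has invariant factors (1,1,1,1,1).

The boundary map ∂_2: C_2 → C_1 maps a triangle to the signed sum of its edges. For instance
  ∂[v_1,v_2,v_4] = [v_2,v_4] − [v_1,v_4] + [v_1,v_2],
  ∂[v_0,v_4,v_5] = [v_4,v_5] − [v_0,v_5] + [v_0,v_4].
This gives a 12×6 integer matrix of rank 6; reducing to Smith normal form yields diagonal entries (1,1,1,1,1,1).

Now H_k = ker ∂_k / im ∂_{k+1}, so:

  H_1: rank ker ∂_1 − rank ∂_2 = (12 − 5) − 6 = 1, and the invariant factors of ∂_2 are all 1, so H_1 = Z.

H_1 = Z.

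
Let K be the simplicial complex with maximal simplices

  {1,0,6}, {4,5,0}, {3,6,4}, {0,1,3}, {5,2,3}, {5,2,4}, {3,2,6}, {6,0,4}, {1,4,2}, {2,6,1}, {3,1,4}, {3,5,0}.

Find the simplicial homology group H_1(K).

H_1 ≅ Z/2Z.

Fix the vertex order 0 < 1 < 2 < 3 < 4 < 5 < 6 and write every simplex with vertices in increasing order. Then dim K = 2 and the simplices of K are:

  0-simplices (7): [0], [1], [2], [3], [4], [5], [6]
  1-simplices (18): [0,1], [0,3], [0,4], [0,5], [0,6], [1,2], [1,3], [1,4], [1,6], [2,3], [2,4], [2,5], [2,6], [3,4], [3,5], [3,6], [4,5], [4,6]
  2-simplices (12): [0,1,3], [0,1,6], [0,3,5], [0,4,5], [0,4,6], [1,2,4], [1,2,6], [1,3,4], [2,3,5], [2,3,6], [2,4,5], [3,4,6]

giving chain groups C_0 ≅ Z^7, C_1 ≅ Z^18, C_2 ≅ Z^12.

∂_1: C_1 → C_0 sends each edge [p,q] (with p < q) to q − p.
This gives a 7×18 integer matrix of rank 6; reducing to Smith normal form yields diagonal entries (1,1,1,1,1,1).

Boundary ∂_2: C_2 → C_1 maps a triangle to the signed sum of its edges. For instance
  ∂[0,1,3] = [1,3] − [0,3] + [0,1],
  ∂[0,4,5] = [4,5] − [0,5] + [0,4].
As a 18×12 matrix over Z this has rank 12, with invariant factors (1,1,1,1,1,1,1,1,1,1,1,2).

Now H_k = ker ∂_k / im ∂_{k+1}, so:

  H_1: rank ker ∂_1 − rank ∂_2 = (18 − 6) − 12 = 0, and ∂_2 has invariant factor 2 > 1, so H_1 ≅ Z/2Z.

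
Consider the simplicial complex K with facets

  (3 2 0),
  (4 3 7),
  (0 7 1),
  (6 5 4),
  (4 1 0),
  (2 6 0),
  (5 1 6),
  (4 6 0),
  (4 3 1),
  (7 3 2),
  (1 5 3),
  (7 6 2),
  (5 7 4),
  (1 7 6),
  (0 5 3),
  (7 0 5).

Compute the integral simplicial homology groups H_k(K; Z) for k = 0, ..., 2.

K has 8 vertices, 24 edges, 16 triangles.
rank ∂_0 = 0, rank ∂_1 = 7 ⇒ b_0 = 8 − 0 − 7 = 1; all invariant factors of ∂_1 are 1 so no torsion. So H_0 ≅ Z.
rank ∂_1 = 7, rank ∂_2 = 15 ⇒ b_1 = 24 − 7 − 15 = 2; all invariant factors of ∂_2 are 1 so no torsion. So H_1 ≅ Z^2.
rank ∂_2 = 15, rank ∂_3 = 0 ⇒ b_2 = 16 − 15 − 0 = 1. So H_2 ≅ Z.

H_0 = Z,  H_1 = Z^2,  H_2 = Z.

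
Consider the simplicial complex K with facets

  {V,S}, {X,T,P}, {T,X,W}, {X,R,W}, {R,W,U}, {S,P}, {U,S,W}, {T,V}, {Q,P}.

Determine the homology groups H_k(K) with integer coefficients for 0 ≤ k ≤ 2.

Fix the vertex order P < Q < R < S < T < U < V < W < X and write every simplex with vertices in increasing order. Then dim K = 2 and the simplices of K are:

  0-simplices (9): P, Q, R, S, T, U, V, W, X
  1-simplices (15): PQ, PS, PT, PX, RU, RW, RX, SU, SV, SW, TV, TW, TX, UW, WX
  2-simplices (5): PTX, RUW, RWX, SUW, TWX

so the chain groups are C_0 ≅ Z^9, C_1 ≅ Z^15, C_2 ≅ Z^5.

∂_1: C_1 → C_0 is given by ∂[p,q] = [q] − [p]. For instance
  ∂PX = X − P.
As a 9×15 matrix over Z this has rank 8, with invariant factors (1,1,1,1,1,1,1,1).

Boundary ∂_2: C_2 → C_1 maps a triangle to the signed sum of its edges. For instance
  ∂RUW = UW − RW + RU,
  ∂TWX = WX − TX + TW.
This gives a 15×5 integer matrix of rank 5; reducing to Smith normal form yields diagonal entries (1,1,1,1,1).

From H_k ≅ ker(∂_k) / im(∂_{k+1}) we obtain:

  H_0: rank C_0 − rank ∂_1 = 9 − 8 = 1, and the invariant factors of ∂_1 are all 1, so H_0 = Z.
  H_1: rank ker ∂_1 − rank ∂_2 = (15 − 8) − 5 = 2, and the invariant factors of ∂_2 are all 1, so H_1 = Z^2.
  H_2: rank ker ∂_2 − rank ∂_3 = (5 − 5) − 0 = 0, and there is no ∂_3, so H_2 = 0.

H_0 ≅ Z,  H_1 ≅ Z^2,  H_2 = 0.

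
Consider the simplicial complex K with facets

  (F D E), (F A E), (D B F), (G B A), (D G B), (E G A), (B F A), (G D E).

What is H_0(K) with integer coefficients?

H_0 = Z.

Order the vertices as A < B < D < E < F < G. Listing each simplex with vertices in this order, K has dimension 2 with simplices:

  0-simplices (6): A, B, D, E, F, G
  1-simplices (12): AB, AE, AF, AG, BD, BF, BG, DE, DF, DG, EF, EG
  2-simplices (8): ABF, ABG, AEF, AEG, BDF, BDG, DEF, DEG

so the chain groups are C_0 ≅ Z^6, C_1 ≅ Z^12, C_2 ≅ Z^8.

The boundary map ∂_1: C_1 → C_0 maps an edge to its endpoints' difference, ∂[p,q] = q − p.
The 6×12 boundary matrix has rank 5 and Smith normal form diag(1,1,1,1,1).

∂_2: C_2 → C_1 maps a triangle to the signed sum of its edges. For instance
  ∂ABF = BF − AF + AB,
  ∂ABG = BG − AG + AB.
The resulting 12×8 matrix has rank 7, and its Smith normal form has invariant factors (1,1,1,1,1,1,1).

Computing H_k = (kernel of ∂_k) / (image of ∂_{k+1}):

  H_0: rank C_0 − rank ∂_1 = 6 − 5 = 1, and the invariant factors of ∂_1 are all 1, so H_0 = Z.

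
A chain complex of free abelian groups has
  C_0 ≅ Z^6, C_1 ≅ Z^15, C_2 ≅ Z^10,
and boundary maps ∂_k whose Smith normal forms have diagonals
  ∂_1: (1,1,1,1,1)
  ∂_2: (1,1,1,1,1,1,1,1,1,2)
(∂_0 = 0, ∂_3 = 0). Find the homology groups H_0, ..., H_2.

H_0: b_0 = 6 − 0 − 5 = 1; torsion from ∂_1 factors > 1: none. So H_0 ≅ Z.
H_1: b_1 = 15 − 5 − 10 = 0; torsion from ∂_2 factors > 1: [2]. So H_1 ≅ Z_2.
H_2: b_2 = 10 − 10 − 0 = 0; torsion from ∂_3 factors > 1: none. So H_2 ≅ 0.

H_0 ≅ Z,  H_1 ≅ Z_2,  H_2 = 0.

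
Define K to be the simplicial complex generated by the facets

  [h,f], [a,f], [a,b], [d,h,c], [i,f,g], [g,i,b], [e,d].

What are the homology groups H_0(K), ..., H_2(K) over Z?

Order the vertices as a < b < c < d < e < f < g < h < i. Listing each simplex with vertices in this order, K has dimension 2 with simplices:

  0-simplices (9): a, b, c, d, e, f, g, h, i
  1-simplices (12): ab, af, bg, bi, cd, ch, de, dh, fg, fh, fi, gi
  2-simplices (3): bgi, cdh, fgi

Hence C_0 ≅ Z^9, C_1 ≅ Z^12, C_2 ≅ Z^3.

The boundary map ∂_1: C_1 → C_0 is given by ∂[p,q] = [q] − [p]. For instance
  ∂bg = g − b.
The 9×12 boundary matrix has rank 8 and Smith normal form diag(1,1,1,1,1,1,1,1).

The boundary map ∂_2: C_2 → C_1 maps a triangle to the signed sum of its edges. For instance
  ∂bgi = gi − bi + bg,
  ∂cdh = dh − ch + cd.
This gives a 12×3 integer matrix of rank 3; reducing to Smith normal form yields diagonal entries (1,1,1).

Now H_k = ker ∂_k / im ∂_{k+1}, so:

  H_0: rank C_0 − rank ∂_1 = 9 − 8 = 1, and the invariant factors of ∂_1 are all 1, so H_0 ≅ Z.
  H_1: rank ker ∂_1 − rank ∂_2 = (12 − 8) − 3 = 1, and the invariant factors of ∂_2 are all 1, so H_1 ≅ Z.
  H_2: rank ker ∂_2 − rank ∂_3 = (3 − 3) − 0 = 0, and there is no ∂_3, so H_2 ≅ 0.

H_0 = Z,  H_1 = Z,  H_2 = 0.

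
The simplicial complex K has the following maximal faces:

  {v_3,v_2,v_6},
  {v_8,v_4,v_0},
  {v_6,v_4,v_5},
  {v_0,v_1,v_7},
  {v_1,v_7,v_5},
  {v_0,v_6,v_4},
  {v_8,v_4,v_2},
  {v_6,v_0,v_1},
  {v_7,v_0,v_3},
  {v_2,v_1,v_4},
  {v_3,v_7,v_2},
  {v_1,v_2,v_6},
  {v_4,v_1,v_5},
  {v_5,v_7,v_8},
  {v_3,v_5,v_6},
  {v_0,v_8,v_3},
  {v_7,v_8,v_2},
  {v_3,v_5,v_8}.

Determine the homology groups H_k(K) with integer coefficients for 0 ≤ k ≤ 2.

H_0 ≅ Z,  H_1 ≅ Z ⊕ Z_2,  H_2 = 0.

K has 9 vertices, 27 edges, 18 triangles.
rank ∂_0 = 0, rank ∂_1 = 8 ⇒ b_0 = 9 − 0 − 8 = 1; all invariant factors of ∂_1 are 1 so no torsion. So H_0 = Z.
rank ∂_1 = 8, rank ∂_2 = 18 ⇒ b_1 = 27 − 8 − 18 = 1; ∂_2 has invariant factor(s) [2] giving torsion. So H_1 = Z ⊕ Z_2.
rank ∂_2 = 18, rank ∂_3 = 0 ⇒ b_2 = 18 − 18 − 0 = 0. So H_2 = 0.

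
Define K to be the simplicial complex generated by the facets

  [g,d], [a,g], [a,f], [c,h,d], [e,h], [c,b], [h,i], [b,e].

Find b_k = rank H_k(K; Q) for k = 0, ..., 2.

b_0 = 1, b_1 = 1, b_2 = 0.

Take the total order a < b < c < d < e < f < g < h < i on the vertex set. Then K (dimension 2) consists of the simplices:

  0-simplices (9): a, b, c, d, e, f, g, h, i
  1-simplices (10): af, ag, bc, be, cd, ch, dg, dh, eh, hi
  2-simplices (1): cdh

Hence C_0 ≅ Z^9, C_1 ≅ Z^10, C_2 ≅ Z^1.

The boundary map ∂_1: C_1 → C_0 sends each edge [p,q] (with p < q) to q − p. For instance
  ∂hi = i − h.
The resulting 9×10 matrix has rank 8, and its Smith normal form has invariant factors (1,1,1,1,1,1,1,1).

∂_2: C_2 → C_1 acts by ∂[p,q,r] = [q,r] − [p,r] + [p,q]. For instance
  ∂cdh = dh − ch + cd.
This gives a 10×1 integer matrix of rank 1; reducing to Smith normal form yields diagonal entries (1).

From H_k ≅ ker(∂_k) / im(∂_{k+1}) we obtain:

  H_0: rank C_0 − rank ∂_1 = 9 − 8 = 1, and the invariant factors of ∂_1 are all 1, so H_0 ≅ Z.
  H_1: rank ker ∂_1 − rank ∂_2 = (10 − 8) − 1 = 1, and the invariant factors of ∂_2 are all 1, so H_1 ≅ Z.
  H_2: rank ker ∂_2 − rank ∂_3 = (1 − 1) − 0 = 0, and there is no ∂_3, so H_2 ≅ 0.

As a check, the Euler characteristic is 9 − 10 + 1 = 0, which agrees with 1 − 1 + 0 = 0.

Hence the Betti numbers are b_0 = 1, b_1 = 1, b_2 = 0.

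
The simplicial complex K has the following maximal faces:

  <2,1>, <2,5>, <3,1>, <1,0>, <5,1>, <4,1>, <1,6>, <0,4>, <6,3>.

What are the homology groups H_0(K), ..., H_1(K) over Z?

Take the total order 0 < 1 < 2 < 3 < 4 < 5 < 6 on the vertex set. Then K (dimension 1) consists of the simplices:

  0-simplices (7): [0], [1], [2], [3], [4], [5], [6]
  1-simplices (9): [0,1], [0,4], [1,2], [1,3], [1,4], [1,5], [1,6], [2,5], [3,6]

so the chain groups are C_0 ≅ Z^7, C_1 ≅ Z^9.

The boundary map ∂_1: C_1 → C_0 is given by ∂[p,q] = [q] − [p]. For instance
  ∂[1,5] = [5] − [1].
This gives a 7×9 integer matrix of rank 6; reducing to Smith normal form yields diagonal entries (1,1,1,1,1,1).

From H_k ≅ ker(∂_k) / im(∂_{k+1}) we obtain:

  H_0: rank C_0 − rank ∂_1 = 7 − 6 = 1, and the invariant factors of ∂_1 are all 1, so H_0 ≅ Z.
  H_1: rank ker ∂_1 − rank ∂_2 = (9 − 6) − 0 = 3, and there is no ∂_2, so H_1 ≅ Z^3.

As a check, the Euler characteristic is 7 − 9 = -2, which agrees with 1 − 3 = -2.

H_0 ≅ Z,  H_1 ≅ Z^3.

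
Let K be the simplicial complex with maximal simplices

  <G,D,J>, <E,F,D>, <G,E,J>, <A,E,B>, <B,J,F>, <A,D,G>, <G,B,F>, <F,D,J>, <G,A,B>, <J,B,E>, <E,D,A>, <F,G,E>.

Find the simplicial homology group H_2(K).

H_2 ≅ 0.

Take the total order A < B < D < E < F < G < J on the vertex set. Then K (dimension 2) consists of the simplices:

  0-simplices (7): A, B, D, E, F, G, J
  1-simplices (18): AB, AD, AE, AG, BE, BF, BG, BJ, DE, DF, DG, DJ, EF, EG, EJ, FG, FJ, GJ
  2-simplices (12): ABE, ABG, ADE, ADG, BEJ, BFG, BFJ, DEF, DFJ, DGJ, EFG, EGJ

so the chain groups are C_0 ≅ Z^7, C_1 ≅ Z^18, C_2 ≅ Z^12.

∂_1: C_1 → C_0 sends each edge [p,q] (with p < q) to q − p.
This gives a 7×18 integer matrix of rank 6; reducing to Smith normal form yields diagonal entries (1,1,1,1,1,1).

∂_2: C_2 → C_1 maps a triangle to the signed sum of its edges. For instance
  ∂BFJ = FJ − BJ + BF,
  ∂ADG = DG − AG + AD.
The resulting 18×12 matrix has rank 12, and its Smith normal form has invariant factors (1,1,1,1,1,1,1,1,1,1,1,2).

Now H_k = ker ∂_k / im ∂_{k+1}, so:

  H_2: rank ker ∂_2 − rank ∂_3 = (12 − 12) − 0 = 0, and there is no ∂_3, so H_2 ≅ 0.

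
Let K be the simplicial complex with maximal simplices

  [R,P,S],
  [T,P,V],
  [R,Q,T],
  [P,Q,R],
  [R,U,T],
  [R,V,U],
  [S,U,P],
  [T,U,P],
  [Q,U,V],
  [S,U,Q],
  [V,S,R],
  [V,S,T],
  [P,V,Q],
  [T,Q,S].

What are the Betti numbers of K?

b_0 = 1, b_1 = 2, b_2 = 1.

Fix the vertex order P < Q < R < S < T < U < V and write every simplex with vertices in increasing order. Then dim K = 2 and the simplices of K are:

  0-simplices (7): P, Q, R, S, T, U, V
  1-simplices (21): PQ, PR, PS, PT, PU, PV, QR, QS, QT, QU, QV, RS, RT, RU, RV, ST, SU, SV, TU, TV, UV
  2-simplices (14): PQR, PQV, PRS, PSU, PTU, PTV, QRT, QST, QSU, QUV, RSV, RTU, RUV, STV

so the chain groups are C_0 ≅ Z^7, C_1 ≅ Z^21, C_2 ≅ Z^14.

∂_1: C_1 → C_0 sends each edge [p,q] (with p < q) to q − p.
This gives a 7×21 integer matrix of rank 6; reducing to Smith normal form yields diagonal entries (1,1,1,1,1,1).

The boundary map ∂_2: C_2 → C_1 maps a triangle to the signed sum of its edges. For instance
  ∂STV = TV − SV + ST,
  ∂RUV = UV − RV + RU.
As a 21×14 matrix over Z this has rank 13, with invariant factors (1,1,1,1,1,1,1,1,1,1,1,1,1).

Computing H_k = (kernel of ∂_k) / (image of ∂_{k+1}):

  H_0: rank C_0 − rank ∂_1 = 7 − 6 = 1, and the invariant factors of ∂_1 are all 1, so H_0 ≅ Z.
  H_1: rank ker ∂_1 − rank ∂_2 = (21 − 6) − 13 = 2, and the invariant factors of ∂_2 are all 1, so H_1 ≅ Z^2.
  H_2: rank ker ∂_2 − rank ∂_3 = (14 − 13) − 0 = 1, and there is no ∂_3, so H_2 ≅ Z.

Hence the Betti numbers are b_0 = 1, b_1 = 2, b_2 = 1.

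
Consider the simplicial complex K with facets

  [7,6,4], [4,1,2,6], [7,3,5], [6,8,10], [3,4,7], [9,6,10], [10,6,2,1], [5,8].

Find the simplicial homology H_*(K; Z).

H_0 = Z,  H_1 = Z,  H_2 = 0,  H_3 = 0.

Take the total order 1 < 2 < 3 < 4 < 5 < 6 < 7 < 8 < 9 < 10 on the vertex set. Then K (dimension 3) consists of the simplices:

  0-simplices (10): [1], [2], [3], [4], [5], [6], [7], [8], [9], [10]
  1-simplices (20): [1,2], [1,4], [1,6], [1,10], [2,4], [2,6], [2,10], [3,4], [3,5], [3,7], [4,6], [4,7], [5,7], [5,8], [6,7], [6,8], [6,9], [6,10], [8,10], [9,10]
  2-simplices (12): [1,2,4], [1,2,6], [1,2,10], [1,4,6], [1,6,10], [2,4,6], [2,6,10], [3,4,7], [3,5,7], [4,6,7], [6,8,10], [6,9,10]
  3-simplices (2): [1,2,4,6], [1,2,6,10]

so the chain groups are C_0 ≅ Z^10, C_1 ≅ Z^20, C_2 ≅ Z^12, C_3 ≅ Z^2.

Boundary ∂_1: C_1 → C_0 sends each edge [p,q] (with p < q) to q − p.
This gives a 10×20 integer matrix of rank 9; reducing to Smith normal form yields diagonal entries (1,1,1,1,1,1,1,1,1).

The boundary map ∂_2: C_2 → C_1 sends each 2-simplex [p,q,r] to [q,r] − [p,r] + [p,q]. For instance
  ∂[1,2,10] = [2,10] − [1,10] + [1,2],
  ∂[6,8,10] = [8,10] − [6,10] + [6,8].
The 20×12 boundary matrix has rank 10 and Smith normal form diag(1,1,1,1,1,1,1,1,1,1).

Boundary ∂_3: C_3 → C_2 sends each 3-simplex σ to the alternating sum Σ_i (−1)^i (σ with its i-th vertex removed). For instance
  ∂[1,2,4,6] = [2,4,6] − [1,4,6] + [1,2,6] − [1,2,4],
  ∂[1,2,6,10] = [2,6,10] − [1,6,10] + [1,2,10] − [1,2,6].
This gives a 12×2 integer matrix of rank 2; reducing to Smith normal form yields diagonal entries (1,1).

Computing H_k = (kernel of ∂_k) / (image of ∂_{k+1}):

  H_0: rank C_0 − rank ∂_1 = 10 − 9 = 1, and the invariant factors of ∂_1 are all 1, so H_0 ≅ Z.
  H_1: rank ker ∂_1 − rank ∂_2 = (20 − 9) − 10 = 1, and the invariant factors of ∂_2 are all 1, so H_1 ≅ Z.
  H_2: rank ker ∂_2 − rank ∂_3 = (12 − 10) − 2 = 0, and the invariant factors of ∂_3 are all 1, so H_2 ≅ 0.
  H_3: rank ker ∂_3 − rank ∂_4 = (2 − 2) − 0 = 0, and there is no ∂_4, so H_3 ≅ 0.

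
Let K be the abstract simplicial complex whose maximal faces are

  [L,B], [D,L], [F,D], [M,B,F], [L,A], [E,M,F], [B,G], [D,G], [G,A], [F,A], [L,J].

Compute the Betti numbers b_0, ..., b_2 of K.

Order the vertices as A < B < D < E < F < G < J < L < M. Listing each simplex with vertices in this order, K has dimension 2 with simplices:

  0-simplices (9): A, B, D, E, F, G, J, L, M
  1-simplices (14): AF, AG, AL, BF, BG, BL, BM, DF, DG, DL, EF, EM, FM, JL
  2-simplices (2): BFM, EFM

so the chain groups are C_0 ≅ Z^9, C_1 ≅ Z^14, C_2 ≅ Z^2.

Boundary ∂_1: C_1 → C_0 maps an edge to its endpoints' difference, ∂[p,q] = q − p.
As a 9×14 matrix over Z this has rank 8, with invariant factors (1,1,1,1,1,1,1,1).

Boundary ∂_2: C_2 → C_1 maps a triangle to the signed sum of its edges. For instance
  ∂BFM = FM − BM + BF,
  ∂EFM = FM − EM + EF.
The resulting 14×2 matrix has rank 2, and its Smith normal form has invariant factors (1,1).

Reading off H_k = ker ∂_k / im ∂_{k+1}:

  H_0: rank C_0 − rank ∂_1 = 9 − 8 = 1, and the invariant factors of ∂_1 are all 1, so H_0 = Z.
  H_1: rank ker ∂_1 − rank ∂_2 = (14 − 8) − 2 = 4, and the invariant factors of ∂_2 are all 1, so H_1 = Z^4.
  H_2: rank ker ∂_2 − rank ∂_3 = (2 − 2) − 0 = 0, and there is no ∂_3, so H_2 = 0.

Hence the Betti numbers are b_0 = 1, b_1 = 4, b_2 = 0.

b_0 = 1, b_1 = 4, b_2 = 0.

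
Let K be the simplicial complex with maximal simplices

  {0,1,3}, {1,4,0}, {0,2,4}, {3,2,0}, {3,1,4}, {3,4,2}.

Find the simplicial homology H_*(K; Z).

H_0 = Z,  H_1 = 0,  H_2 = Z.

Fix the vertex order 0 < 1 < 2 < 3 < 4 and write every simplex with vertices in increasing order. Then dim K = 2 and the simplices of K are:

  0-simplices (5): [0], [1], [2], [3], [4]
  1-simplices (9): [0,1], [0,2], [0,3], [0,4], [1,3], [1,4], [2,3], [2,4], [3,4]
  2-simplices (6): [0,1,3], [0,1,4], [0,2,3], [0,2,4], [1,3,4], [2,3,4]

so the chain groups are C_0 ≅ Z^5, C_1 ≅ Z^9, C_2 ≅ Z^6.

The boundary map ∂_1: C_1 → C_0 maps an edge to its endpoints' difference, ∂[p,q] = q − p. For instance
  ∂[2,4] = [4] − [2].
The 5×9 boundary matrix has rank 4 and Smith normal form diag(1,1,1,1).

∂_2: C_2 → C_1 sends each 2-simplex [p,q,r] to [q,r] − [p,r] + [p,q]. For instance
  ∂[1,3,4] = [3,4] − [1,4] + [1,3],
  ∂[0,2,3] = [2,3] − [0,3] + [0,2].
The resulting 9×6 matrix has rank 5, and its Smith normal form has invariant factors (1,1,1,1,1).

Computing H_k = (kernel of ∂_k) / (image of ∂_{k+1}):

  H_0: rank C_0 − rank ∂_1 = 5 − 4 = 1, and the invariant factors of ∂_1 are all 1, so H_0 = Z.
  H_1: rank ker ∂_1 − rank ∂_2 = (9 − 4) − 5 = 0, and the invariant factors of ∂_2 are all 1, so H_1 = 0.
  H_2: rank ker ∂_2 − rank ∂_3 = (6 − 5) − 0 = 1, and there is no ∂_3, so H_2 = Z.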